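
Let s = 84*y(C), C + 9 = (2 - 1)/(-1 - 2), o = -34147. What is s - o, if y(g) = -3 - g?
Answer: 34679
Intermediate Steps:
C = -28/3 (C = -9 + (2 - 1)/(-1 - 2) = -9 + 1/(-3) = -9 + 1*(-⅓) = -9 - ⅓ = -28/3 ≈ -9.3333)
s = 532 (s = 84*(-3 - 1*(-28/3)) = 84*(-3 + 28/3) = 84*(19/3) = 532)
s - o = 532 - 1*(-34147) = 532 + 34147 = 34679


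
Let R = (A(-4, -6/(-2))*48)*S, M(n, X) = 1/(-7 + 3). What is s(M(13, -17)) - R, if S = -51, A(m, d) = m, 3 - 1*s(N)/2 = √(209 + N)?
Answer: -9786 - √835 ≈ -9814.9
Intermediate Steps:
M(n, X) = -¼ (M(n, X) = 1/(-4) = -¼)
s(N) = 6 - 2*√(209 + N)
R = 9792 (R = -4*48*(-51) = -192*(-51) = 9792)
s(M(13, -17)) - R = (6 - 2*√(209 - ¼)) - 1*9792 = (6 - √835) - 9792 = -9786 - √835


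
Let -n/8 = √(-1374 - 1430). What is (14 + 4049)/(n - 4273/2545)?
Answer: -2599073615/68374073937 + 24768143600*I*√701/68374073937 ≈ -0.038013 + 9.5909*I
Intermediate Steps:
n = -16*I*√701 (n = -8*√(-1374 - 1430) = -16*I*√701 ≈ -423.62*I)
(14 + 4049)/(n - 4273/2545) = (14 + 4049)/(-16*I*√701 - 4273/2545) = 4063/(-16*I*√701 - 4273*1/2545) = 4063/(-16*I*√701 - 4273/2545) = 4063/(-4273/2545 - 16*I*√701)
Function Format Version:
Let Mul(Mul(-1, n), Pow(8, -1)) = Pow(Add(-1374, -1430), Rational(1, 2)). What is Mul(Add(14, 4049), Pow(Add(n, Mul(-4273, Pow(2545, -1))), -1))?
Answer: Add(Rational(-2599073615, 68374073937), Mul(Rational(24768143600, 68374073937), I, Pow(701, Rational(1, 2)))) ≈ Add(-0.038013, Mul(9.5909, I))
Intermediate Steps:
n = Mul(-16, I, Pow(701, Rational(1, 2))) (n = Mul(-8, Pow(Add(-1374, -1430), Rational(1, 2))) = Mul(-8, Pow(-2804, Rational(1, 2))) = Mul(-8, Mul(2, I, Pow(701, Rational(1, 2)))) = Mul(-16, I, Pow(701, Rational(1, 2))) ≈ Mul(-423.62, I))
Mul(Add(14, 4049), Pow(Add(n, Mul(-4273, Pow(2545, -1))), -1)) = Mul(Add(14, 4049), Pow(Add(Mul(-16, I, Pow(701, Rational(1, 2))), Mul(-4273, Pow(2545, -1))), -1)) = Mul(4063, Pow(Add(Mul(-16, I, Pow(701, Rational(1, 2))), Mul(-4273, Rational(1, 2545))), -1)) = Mul(4063, Pow(Add(Mul(-16, I, Pow(701, Rational(1, 2))), Rational(-4273, 2545)), -1)) = Mul(4063, Pow(Add(Rational(-4273, 2545), Mul(-16, I, Pow(701, Rational(1, 2)))), -1))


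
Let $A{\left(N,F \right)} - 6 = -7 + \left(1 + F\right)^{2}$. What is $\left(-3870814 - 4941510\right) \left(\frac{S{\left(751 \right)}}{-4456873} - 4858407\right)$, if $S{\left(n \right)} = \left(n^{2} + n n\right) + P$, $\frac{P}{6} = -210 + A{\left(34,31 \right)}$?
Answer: $\frac{11224466560281417052}{262169} \approx 4.2814 \cdot 10^{13}$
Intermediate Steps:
$A{\left(N,F \right)} = -1 + \left(1 + F\right)^{2}$ ($A{\left(N,F \right)} = 6 + \left(-7 + \left(1 + F\right)^{2}\right) = -1 + \left(1 + F\right)^{2}$)
$P = 4878$ ($P = 6 \left(-210 + 31 \left(2 + 31\right)\right) = 6 \left(-210 + 31 \cdot 33\right) = 6 \left(-210 + 1023\right) = 6 \cdot 813 = 4878$)
$S{\left(n \right)} = 4878 + 2 n^{2}$ ($S{\left(n \right)} = \left(n^{2} + n n\right) + 4878 = \left(n^{2} + n^{2}\right) + 4878 = 2 n^{2} + 4878 = 4878 + 2 n^{2}$)
$\left(-3870814 - 4941510\right) \left(\frac{S{\left(751 \right)}}{-4456873} - 4858407\right) = \left(-3870814 - 4941510\right) \left(\frac{4878 + 2 \cdot 751^{2}}{-4456873} - 4858407\right) = - 8812324 \left(\left(4878 + 2 \cdot 564001\right) \left(- \frac{1}{4456873}\right) - 4858407\right) = - 8812324 \left(\left(4878 + 1128002\right) \left(- \frac{1}{4456873}\right) - 4858407\right) = - 8812324 \left(1132880 \left(- \frac{1}{4456873}\right) - 4858407\right) = - 8812324 \left(- \frac{66640}{262169} - 4858407\right) = \left(-8812324\right) \left(- \frac{1273723771423}{262169}\right) = \frac{11224466560281417052}{262169}$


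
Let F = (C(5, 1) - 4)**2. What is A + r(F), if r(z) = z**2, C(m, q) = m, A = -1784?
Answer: -1783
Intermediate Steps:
F = 1 (F = (5 - 4)**2 = 1**2 = 1)
A + r(F) = -1784 + 1**2 = -1784 + 1 = -1783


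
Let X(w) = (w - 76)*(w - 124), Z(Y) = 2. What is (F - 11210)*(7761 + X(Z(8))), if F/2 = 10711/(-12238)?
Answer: -1151804325089/6119 ≈ -1.8823e+8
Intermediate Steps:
F = -10711/6119 (F = 2*(10711/(-12238)) = 2*(10711*(-1/12238)) = 2*(-10711/12238) = -10711/6119 ≈ -1.7505)
X(w) = (-124 + w)*(-76 + w) (X(w) = (-76 + w)*(-124 + w) = (-124 + w)*(-76 + w))
(F - 11210)*(7761 + X(Z(8))) = (-10711/6119 - 11210)*(7761 + (9424 + 2² - 200*2)) = -68604701*(7761 + (9424 + 4 - 400))/6119 = -68604701*(7761 + 9028)/6119 = -68604701/6119*16789 = -1151804325089/6119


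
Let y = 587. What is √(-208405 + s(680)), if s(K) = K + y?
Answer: I*√207138 ≈ 455.12*I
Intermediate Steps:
s(K) = 587 + K (s(K) = K + 587 = 587 + K)
√(-208405 + s(680)) = √(-208405 + (587 + 680)) = √(-208405 + 1267) = √(-207138) = I*√207138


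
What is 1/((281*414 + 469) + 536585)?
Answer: 1/653388 ≈ 1.5305e-6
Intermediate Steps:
1/((281*414 + 469) + 536585) = 1/((116334 + 469) + 536585) = 1/(116803 + 536585) = 1/653388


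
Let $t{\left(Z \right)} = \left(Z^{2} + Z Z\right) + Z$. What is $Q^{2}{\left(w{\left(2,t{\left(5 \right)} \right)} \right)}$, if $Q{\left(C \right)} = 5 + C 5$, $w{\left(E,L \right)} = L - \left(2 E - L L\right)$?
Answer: $236698225$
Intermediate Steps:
$t{\left(Z \right)} = Z + 2 Z^{2}$ ($t{\left(Z \right)} = \left(Z^{2} + Z^{2}\right) + Z = 2 Z^{2} + Z = Z + 2 Z^{2}$)
$w{\left(E,L \right)} = L + L^{2} - 2 E$ ($w{\left(E,L \right)} = L - \left(- L^{2} + 2 E\right) = L + L^{2} - 2 E$)
$Q{\left(C \right)} = 5 + 5 C$
$Q^{2}{\left(w{\left(2,t{\left(5 \right)} \right)} \right)} = \left(5 + 5 \left(5 \left(1 + 2 \cdot 5\right) + \left(5 \left(1 + 2 \cdot 5\right)\right)^{2} - 4\right)\right)^{2} = \left(5 + 5 \left(5 \left(1 + 10\right) + \left(5 \left(1 + 10\right)\right)^{2} - 4\right)\right)^{2} = \left(5 + 5 \left(5 \cdot 11 + \left(5 \cdot 11\right)^{2} - 4\right)\right)^{2} = \left(5 + 5 \left(55 + 55^{2} - 4\right)\right)^{2} = \left(5 + 5 \left(55 + 3025 - 4\right)\right)^{2} = \left(5 + 5 \cdot 3076\right)^{2} = \left(5 + 15380\right)^{2} = 15385^{2} = 236698225$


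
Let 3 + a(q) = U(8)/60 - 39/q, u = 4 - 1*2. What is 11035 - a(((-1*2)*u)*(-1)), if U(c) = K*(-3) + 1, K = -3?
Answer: 132571/12 ≈ 11048.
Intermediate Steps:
u = 2 (u = 4 - 2 = 2)
U(c) = 10 (U(c) = -3*(-3) + 1 = 9 + 1 = 10)
a(q) = -17/6 - 39/q (a(q) = -3 + (10/60 - 39/q) = -3 + (10*(1/60) - 39/q) = -3 + (⅙ - 39/q) = -17/6 - 39/q)
11035 - a(((-1*2)*u)*(-1)) = 11035 - (-17/6 - 39/((-1*2*2)*(-1))) = 11035 - (-17/6 - 39/(-2*2*(-1))) = 11035 - (-17/6 - 39/((-4*(-1)))) = 11035 - (-17/6 - 39/4) = 11035 - 1*(-151/12) = 11035 + 151/12 = 132571/12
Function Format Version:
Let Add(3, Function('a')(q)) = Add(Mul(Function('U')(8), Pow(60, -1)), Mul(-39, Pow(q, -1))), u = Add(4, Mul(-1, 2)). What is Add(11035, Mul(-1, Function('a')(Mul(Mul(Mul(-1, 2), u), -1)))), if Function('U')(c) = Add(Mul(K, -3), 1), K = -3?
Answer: Rational(132571, 12) ≈ 11048.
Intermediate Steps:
u = 2 (u = Add(4, -2) = 2)
Function('U')(c) = 10 (Function('U')(c) = Add(Mul(-3, -3), 1) = Add(9, 1) = 10)
Function('a')(q) = Add(Rational(-17, 6), Mul(-39, Pow(q, -1))) (Function('a')(q) = Add(-3, Add(Mul(10, Pow(60, -1)), Mul(-39, Pow(q, -1)))) = Add(-3, Add(Mul(10, Rational(1, 60)), Mul(-39, Pow(q, -1)))) = Add(-3, Add(Rational(1, 6), Mul(-39, Pow(q, -1)))) = Add(Rational(-17, 6), Mul(-39, Pow(q, -1))))
Add(11035, Mul(-1, Function('a')(Mul(Mul(Mul(-1, 2), u), -1)))) = Add(11035, Mul(-1, Add(Rational(-17, 6), Mul(-39, Pow(Mul(Mul(Mul(-1, 2), 2), -1), -1))))) = Add(11035, Mul(-1, Add(Rational(-17, 6), Mul(-39, Pow(Mul(Mul(-2, 2), -1), -1))))) = Add(11035, Mul(-1, Add(Rational(-17, 6), Mul(-39, Pow(Mul(-4, -1), -1))))) = Add(11035, Mul(-1, Add(Rational(-17, 6), Mul(-39, Pow(4, -1))))) = Add(11035, Mul(-1, Add(Rational(-17, 6), Mul(-39, Rational(1, 4))))) = Add(11035, Mul(-1, Add(Rational(-17, 6), Rational(-39, 4)))) = Add(11035, Mul(-1, Rational(-151, 12))) = Add(11035, Rational(151, 12)) = Rational(132571, 12)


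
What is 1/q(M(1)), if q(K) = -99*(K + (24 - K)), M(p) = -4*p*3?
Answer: -1/2376 ≈ -0.00042088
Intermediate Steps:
M(p) = -12*p
q(K) = -2376 (q(K) = -99*24 = -2376)
1/q(M(1)) = 1/(-2376) = -1/2376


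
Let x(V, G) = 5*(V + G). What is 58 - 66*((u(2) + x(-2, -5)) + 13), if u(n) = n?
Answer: 1378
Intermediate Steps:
x(V, G) = 5*G + 5*V (x(V, G) = 5*(G + V) = 5*G + 5*V)
58 - 66*((u(2) + x(-2, -5)) + 13) = 58 - 66*((2 + (5*(-5) + 5*(-2))) + 13) = 58 - 66*((2 + (-25 - 10)) + 13) = 58 - 66*((2 - 35) + 13) = 58 - 66*(-33 + 13) = 58 - 66*(-20) = 58 + 1320 = 1378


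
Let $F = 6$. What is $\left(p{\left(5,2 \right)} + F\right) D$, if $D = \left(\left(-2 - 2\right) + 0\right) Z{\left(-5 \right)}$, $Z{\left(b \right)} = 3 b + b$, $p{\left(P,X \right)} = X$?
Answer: $640$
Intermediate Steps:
$Z{\left(b \right)} = 4 b$
$D = 80$ ($D = \left(\left(-2 - 2\right) + 0\right) 4 \left(-5\right) = \left(\left(-2 - 2\right) + 0\right) \left(-20\right) = \left(-4 + 0\right) \left(-20\right) = \left(-4\right) \left(-20\right) = 80$)
$\left(p{\left(5,2 \right)} + F\right) D = \left(2 + 6\right) 80 = 8 \cdot 80 = 640$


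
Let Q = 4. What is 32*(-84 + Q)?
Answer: -2560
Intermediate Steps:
32*(-84 + Q) = 32*(-84 + 4) = 32*(-80) = -2560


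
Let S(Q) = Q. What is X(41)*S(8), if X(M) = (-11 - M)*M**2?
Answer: -699296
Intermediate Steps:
X(M) = M**2*(-11 - M)
X(41)*S(8) = (41**2*(-11 - 1*41))*8 = (1681*(-11 - 41))*8 = (1681*(-52))*8 = -87412*8 = -699296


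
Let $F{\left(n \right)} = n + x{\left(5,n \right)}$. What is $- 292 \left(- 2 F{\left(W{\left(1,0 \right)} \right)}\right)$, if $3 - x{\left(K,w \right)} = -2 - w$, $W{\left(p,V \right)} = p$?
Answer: $4088$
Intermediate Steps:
$x{\left(K,w \right)} = 5 + w$ ($x{\left(K,w \right)} = 3 - \left(-2 - w\right) = 3 + \left(2 + w\right) = 5 + w$)
$F{\left(n \right)} = 5 + 2 n$ ($F{\left(n \right)} = n + \left(5 + n\right) = 5 + 2 n$)
$- 292 \left(- 2 F{\left(W{\left(1,0 \right)} \right)}\right) = - 292 \left(- 2 \left(5 + 2 \cdot 1\right)\right) = - 292 \left(- 2 \left(5 + 2\right)\right) = - 292 \left(\left(-2\right) 7\right) = \left(-292\right) \left(-14\right) = 4088$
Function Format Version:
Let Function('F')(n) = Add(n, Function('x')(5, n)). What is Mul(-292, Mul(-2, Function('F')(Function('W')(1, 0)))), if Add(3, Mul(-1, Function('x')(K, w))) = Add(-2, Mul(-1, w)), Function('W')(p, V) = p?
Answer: 4088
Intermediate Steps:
Function('x')(K, w) = Add(5, w) (Function('x')(K, w) = Add(3, Mul(-1, Add(-2, Mul(-1, w)))) = Add(3, Add(2, w)) = Add(5, w))
Function('F')(n) = Add(5, Mul(2, n)) (Function('F')(n) = Add(n, Add(5, n)) = Add(5, Mul(2, n)))
Mul(-292, Mul(-2, Function('F')(Function('W')(1, 0)))) = Mul(-292, Mul(-2, Add(5, Mul(2, 1)))) = Mul(-292, Mul(-2, Add(5, 2))) = Mul(-292, Mul(-2, 7)) = Mul(-292, -14) = 4088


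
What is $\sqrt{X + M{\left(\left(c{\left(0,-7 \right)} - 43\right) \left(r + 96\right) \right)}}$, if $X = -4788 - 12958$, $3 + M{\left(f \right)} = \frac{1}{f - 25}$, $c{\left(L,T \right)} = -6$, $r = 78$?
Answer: $\frac{10 i \sqrt{12977998067}}{8551} \approx 133.23 i$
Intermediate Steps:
$M{\left(f \right)} = -3 + \frac{1}{-25 + f}$ ($M{\left(f \right)} = -3 + \frac{1}{f - 25} = -3 + \frac{1}{-25 + f}$)
$X = -17746$
$\sqrt{X + M{\left(\left(c{\left(0,-7 \right)} - 43\right) \left(r + 96\right) \right)}} = \sqrt{-17746 + \frac{76 - 3 \left(-6 - 43\right) \left(78 + 96\right)}{-25 + \left(-6 - 43\right) \left(78 + 96\right)}} = \sqrt{-17746 + \frac{76 - 3 \left(\left(-49\right) 174\right)}{-25 - 8526}} = \sqrt{-17746 + \frac{76 - -25578}{-25 - 8526}} = \sqrt{-17746 + \frac{76 + 25578}{-8551}} = \sqrt{-17746 - \frac{25654}{8551}} = \sqrt{- \frac{151771700}{8551}} = \frac{10 i \sqrt{12977998067}}{8551}$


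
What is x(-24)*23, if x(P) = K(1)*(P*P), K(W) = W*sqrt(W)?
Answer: 13248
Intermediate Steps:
K(W) = W**(3/2)
x(P) = P**2 (x(P) = 1**(3/2)*(P*P) = 1*P**2 = P**2)
x(-24)*23 = (-24)**2*23 = 576*23 = 13248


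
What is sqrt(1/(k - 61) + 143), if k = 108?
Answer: sqrt(315934)/47 ≈ 11.959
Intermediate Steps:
sqrt(1/(k - 61) + 143) = sqrt(1/(108 - 61) + 143) = sqrt(1/47 + 143) = sqrt(6722/47) = sqrt(315934)/47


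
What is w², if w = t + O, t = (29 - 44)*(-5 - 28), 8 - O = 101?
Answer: 161604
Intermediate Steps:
O = -93 (O = 8 - 1*101 = 8 - 101 = -93)
t = 495 (t = -15*(-33) = 495)
w = 402 (w = 495 - 93 = 402)
w² = 402² = 161604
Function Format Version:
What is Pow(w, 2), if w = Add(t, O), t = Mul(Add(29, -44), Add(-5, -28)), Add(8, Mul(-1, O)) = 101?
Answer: 161604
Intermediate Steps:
O = -93 (O = Add(8, Mul(-1, 101)) = Add(8, -101) = -93)
t = 495 (t = Mul(-15, -33) = 495)
w = 402 (w = Add(495, -93) = 402)
Pow(w, 2) = Pow(402, 2) = 161604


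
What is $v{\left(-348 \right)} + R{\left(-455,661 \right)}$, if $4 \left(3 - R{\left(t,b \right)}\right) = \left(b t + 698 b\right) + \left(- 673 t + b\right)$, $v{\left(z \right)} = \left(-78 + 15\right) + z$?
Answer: $- \frac{469131}{4} \approx -1.1728 \cdot 10^{5}$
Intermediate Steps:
$v{\left(z \right)} = -63 + z$
$R{\left(t,b \right)} = 3 - \frac{699 b}{4} + \frac{673 t}{4} - \frac{b t}{4}$ ($R{\left(t,b \right)} = 3 - \frac{\left(b t + 698 b\right) + \left(- 673 t + b\right)}{4} = 3 - \frac{\left(698 b + b t\right) + \left(b - 673 t\right)}{4} = 3 - \frac{- 673 t + 699 b + b t}{4} = 3 - \left(- \frac{673 t}{4} + \frac{699 b}{4} + \frac{b t}{4}\right) = 3 - \frac{699 b}{4} + \frac{673 t}{4} - \frac{b t}{4}$)
$v{\left(-348 \right)} + R{\left(-455,661 \right)} = \left(-63 - 348\right) + \left(3 - \frac{462039}{4} + \frac{673}{4} \left(-455\right) - \frac{661}{4} \left(-455\right)\right) = -411 + \left(3 - \frac{462039}{4} - \frac{306215}{4} + \frac{300755}{4}\right) = -411 - \frac{467487}{4} = - \frac{469131}{4}$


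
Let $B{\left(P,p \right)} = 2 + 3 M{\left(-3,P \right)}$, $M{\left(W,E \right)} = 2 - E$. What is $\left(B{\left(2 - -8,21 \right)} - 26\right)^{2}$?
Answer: $2304$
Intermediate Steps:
$B{\left(P,p \right)} = 8 - 3 P$ ($B{\left(P,p \right)} = 2 + 3 \left(2 - P\right) = 2 - \left(-6 + 3 P\right) = 8 - 3 P$)
$\left(B{\left(2 - -8,21 \right)} - 26\right)^{2} = \left(\left(8 - 3 \left(2 - -8\right)\right) - 26\right)^{2} = \left(\left(8 - 3 \left(2 + 8\right)\right) - 26\right)^{2} = \left(\left(8 - 30\right) - 26\right)^{2} = \left(-22 - 26\right)^{2} = \left(-48\right)^{2} = 2304$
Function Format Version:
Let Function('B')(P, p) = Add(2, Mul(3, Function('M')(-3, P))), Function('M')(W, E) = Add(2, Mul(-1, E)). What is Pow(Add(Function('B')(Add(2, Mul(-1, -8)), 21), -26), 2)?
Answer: 2304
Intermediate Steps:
Function('B')(P, p) = Add(8, Mul(-3, P)) (Function('B')(P, p) = Add(2, Mul(3, Add(2, Mul(-1, P)))) = Add(2, Add(6, Mul(-3, P))) = Add(8, Mul(-3, P)))
Pow(Add(Function('B')(Add(2, Mul(-1, -8)), 21), -26), 2) = Pow(Add(Add(8, Mul(-3, Add(2, Mul(-1, -8)))), -26), 2) = Pow(Add(Add(8, Mul(-3, Add(2, 8))), -26), 2) = Pow(Add(Add(8, Mul(-3, 10)), -26), 2) = Pow(Add(Add(8, -30), -26), 2) = Pow(Add(-22, -26), 2) = Pow(-48, 2) = 2304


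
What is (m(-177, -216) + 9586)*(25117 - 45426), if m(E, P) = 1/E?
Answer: -34458706789/177 ≈ -1.9468e+8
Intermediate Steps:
(m(-177, -216) + 9586)*(25117 - 45426) = (1/(-177) + 9586)*(25117 - 45426) = (-1/177 + 9586)*(-20309) = (1696721/177)*(-20309) = -34458706789/177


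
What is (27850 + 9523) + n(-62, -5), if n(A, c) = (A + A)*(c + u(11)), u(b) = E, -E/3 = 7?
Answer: 40597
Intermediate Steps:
E = -21 (E = -3*7 = -21)
u(b) = -21
n(A, c) = 2*A*(-21 + c) (n(A, c) = (A + A)*(c - 21) = (2*A)*(-21 + c) = 2*A*(-21 + c))
(27850 + 9523) + n(-62, -5) = (27850 + 9523) + 2*(-62)*(-21 - 5) = 37373 + 2*(-62)*(-26) = 37373 + 3224 = 40597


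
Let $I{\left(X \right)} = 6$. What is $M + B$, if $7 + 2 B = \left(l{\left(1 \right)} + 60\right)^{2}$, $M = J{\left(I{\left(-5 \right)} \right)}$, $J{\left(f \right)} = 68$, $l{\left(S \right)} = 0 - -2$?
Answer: $\frac{3973}{2} \approx 1986.5$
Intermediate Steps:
$l{\left(S \right)} = 2$ ($l{\left(S \right)} = 0 + 2 = 2$)
$M = 68$
$B = \frac{3837}{2}$ ($B = - \frac{7}{2} + \frac{\left(2 + 60\right)^{2}}{2} = - \frac{7}{2} + \frac{62^{2}}{2} = - \frac{7}{2} + \frac{1}{2} \cdot 3844 = - \frac{7}{2} + 1922 = \frac{3837}{2} \approx 1918.5$)
$M + B = 68 + \frac{3837}{2} = \frac{3973}{2}$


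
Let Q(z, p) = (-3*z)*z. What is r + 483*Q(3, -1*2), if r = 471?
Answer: -12570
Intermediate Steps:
Q(z, p) = -3*z**2
r + 483*Q(3, -1*2) = 471 + 483*(-3*3**2) = 471 + 483*(-3*9) = 471 + 483*(-27) = 471 - 13041 = -12570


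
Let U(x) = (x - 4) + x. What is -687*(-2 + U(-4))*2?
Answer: 19236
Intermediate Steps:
U(x) = -4 + 2*x (U(x) = (-4 + x) + x = -4 + 2*x)
-687*(-2 + U(-4))*2 = -687*(-2 + (-4 + 2*(-4)))*2 = -687*(-2 + (-4 - 8))*2 = -687*(-2 - 12)*2 = -(-9618)*2 = -687*(-28) = 19236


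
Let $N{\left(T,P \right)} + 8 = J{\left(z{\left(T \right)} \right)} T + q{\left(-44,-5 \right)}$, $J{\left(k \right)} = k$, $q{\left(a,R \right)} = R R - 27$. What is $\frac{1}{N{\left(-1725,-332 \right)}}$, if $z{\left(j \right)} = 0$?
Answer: $- \frac{1}{10} \approx -0.1$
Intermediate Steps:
$q{\left(a,R \right)} = -27 + R^{2}$ ($q{\left(a,R \right)} = R^{2} - 27 = -27 + R^{2}$)
$N{\left(T,P \right)} = -10$ ($N{\left(T,P \right)} = -8 + \left(0 T - \left(27 - \left(-5\right)^{2}\right)\right) = -8 + \left(0 + \left(-27 + 25\right)\right) = -8 + \left(0 - 2\right) = -8 - 2 = -10$)
$\frac{1}{N{\left(-1725,-332 \right)}} = \frac{1}{-10} = - \frac{1}{10}$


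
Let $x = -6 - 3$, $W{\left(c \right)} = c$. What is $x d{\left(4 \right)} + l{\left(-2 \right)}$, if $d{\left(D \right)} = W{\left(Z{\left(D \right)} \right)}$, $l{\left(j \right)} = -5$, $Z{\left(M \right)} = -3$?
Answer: $22$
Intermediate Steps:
$d{\left(D \right)} = -3$
$x = -9$ ($x = -6 - 3 = -9$)
$x d{\left(4 \right)} + l{\left(-2 \right)} = \left(-9\right) \left(-3\right) - 5 = 27 - 5 = 22$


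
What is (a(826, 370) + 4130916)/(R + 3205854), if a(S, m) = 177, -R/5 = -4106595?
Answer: 1377031/7912943 ≈ 0.17402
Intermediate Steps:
R = 20532975 (R = -5*(-4106595) = 20532975)
(a(826, 370) + 4130916)/(R + 3205854) = (177 + 4130916)/(20532975 + 3205854) = 4131093/23738829 = 4131093*(1/23738829) = 1377031/7912943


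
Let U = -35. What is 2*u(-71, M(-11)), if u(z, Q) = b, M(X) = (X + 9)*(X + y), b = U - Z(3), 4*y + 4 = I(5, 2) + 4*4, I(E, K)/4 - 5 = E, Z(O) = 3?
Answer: -76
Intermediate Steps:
I(E, K) = 20 + 4*E
y = 13 (y = -1 + ((20 + 4*5) + 4*4)/4 = -1 + ((20 + 20) + 16)/4 = -1 + (40 + 16)/4 = -1 + (¼)*56 = -1 + 14 = 13)
b = -38 (b = -35 - 1*3 = -35 - 3 = -38)
M(X) = (9 + X)*(13 + X) (M(X) = (X + 9)*(X + 13) = (9 + X)*(13 + X))
u(z, Q) = -38
2*u(-71, M(-11)) = 2*(-38) = -76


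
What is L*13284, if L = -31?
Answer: -411804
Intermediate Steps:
L*13284 = -31*13284 = -411804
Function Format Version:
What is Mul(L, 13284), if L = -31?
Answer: -411804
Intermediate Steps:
Mul(L, 13284) = Mul(-31, 13284) = -411804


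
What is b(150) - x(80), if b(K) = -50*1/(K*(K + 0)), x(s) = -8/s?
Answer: 22/225 ≈ 0.097778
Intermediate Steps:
b(K) = -50/K²
b(150) - x(80) = -50/150² - (-8)/80 = -50*1/22500 - (-8)/80 = -1/450 - 1*(-⅒) = -1/450 + ⅒ = 22/225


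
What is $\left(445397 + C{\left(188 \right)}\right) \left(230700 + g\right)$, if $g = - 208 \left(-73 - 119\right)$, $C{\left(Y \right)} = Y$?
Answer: $120591342060$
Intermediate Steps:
$g = 39936$ ($g = \left(-208\right) \left(-192\right) = 39936$)
$\left(445397 + C{\left(188 \right)}\right) \left(230700 + g\right) = \left(445397 + 188\right) \left(230700 + 39936\right) = 445585 \cdot 270636 = 120591342060$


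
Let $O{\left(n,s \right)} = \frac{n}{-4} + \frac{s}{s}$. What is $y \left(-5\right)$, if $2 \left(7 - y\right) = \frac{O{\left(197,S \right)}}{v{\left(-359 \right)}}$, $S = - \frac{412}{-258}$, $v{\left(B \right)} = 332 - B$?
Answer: $- \frac{194445}{5528} \approx -35.175$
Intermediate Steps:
$S = \frac{206}{129}$ ($S = \left(-412\right) \left(- \frac{1}{258}\right) = \frac{206}{129} \approx 1.5969$)
$O{\left(n,s \right)} = 1 - \frac{n}{4}$ ($O{\left(n,s \right)} = n \left(- \frac{1}{4}\right) + 1 = - \frac{n}{4} + 1 = 1 - \frac{n}{4}$)
$y = \frac{38889}{5528}$ ($y = 7 - \frac{\left(1 - \frac{197}{4}\right) \frac{1}{332 - -359}}{2} = 7 - \frac{\left(1 - \frac{197}{4}\right) \frac{1}{332 + 359}}{2} = 7 - \frac{\left(- \frac{193}{4}\right) \frac{1}{691}}{2} = 7 - - \frac{193}{5528} = 7 + \frac{193}{5528} = \frac{38889}{5528} \approx 7.0349$)
$y \left(-5\right) = \frac{38889}{5528} \left(-5\right) = - \frac{194445}{5528}$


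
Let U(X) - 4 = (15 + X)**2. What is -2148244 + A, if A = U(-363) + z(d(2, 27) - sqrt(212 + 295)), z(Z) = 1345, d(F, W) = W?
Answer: -2025791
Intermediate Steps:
U(X) = 4 + (15 + X)**2
A = 122453 (A = (4 + (15 - 363)**2) + 1345 = (4 + (-348)**2) + 1345 = (4 + 121104) + 1345 = 121108 + 1345 = 122453)
-2148244 + A = -2148244 + 122453 = -2025791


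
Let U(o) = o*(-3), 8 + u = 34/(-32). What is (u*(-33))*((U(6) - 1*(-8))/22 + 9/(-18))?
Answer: -9135/32 ≈ -285.47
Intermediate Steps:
u = -145/16 (u = -8 + 34/(-32) = -8 + 34*(-1/32) = -8 - 17/16 = -145/16 ≈ -9.0625)
U(o) = -3*o
(u*(-33))*((U(6) - 1*(-8))/22 + 9/(-18)) = (-145/16*(-33))*((-3*6 - 1*(-8))/22 + 9/(-18)) = 4785*((-18 + 8)*(1/22) + 9*(-1/18))/16 = 4785*(-10*1/22 - ½)/16 = 4785*(-5/11 - ½)/16 = (4785/16)*(-21/22) = -9135/32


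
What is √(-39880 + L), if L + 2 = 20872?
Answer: I*√19010 ≈ 137.88*I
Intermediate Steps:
L = 20870 (L = -2 + 20872 = 20870)
√(-39880 + L) = √(-39880 + 20870) = √(-19010) = I*√19010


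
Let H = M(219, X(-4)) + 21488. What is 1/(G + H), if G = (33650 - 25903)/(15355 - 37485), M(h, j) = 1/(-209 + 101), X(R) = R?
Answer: 1195020/25678160357 ≈ 4.6538e-5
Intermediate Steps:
M(h, j) = -1/108 (M(h, j) = 1/(-108) = -1/108)
G = -7747/22130 (G = 7747/(-22130) = 7747*(-1/22130) = -7747/22130 ≈ -0.35007)
H = 2320703/108 (H = -1/108 + 21488 = 2320703/108 ≈ 21488.)
1/(G + H) = 1/(-7747/22130 + 2320703/108) = 1/(25678160357/1195020) = 1195020/25678160357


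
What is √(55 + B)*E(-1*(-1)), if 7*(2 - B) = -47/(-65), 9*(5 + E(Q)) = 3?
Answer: -8*√736190/195 ≈ -35.201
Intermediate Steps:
E(Q) = -14/3 (E(Q) = -5 + (⅑)*3 = -5 + ⅓ = -14/3)
B = 863/455 (B = 2 - (-47)/(7*(-65)) = 2 - (-47)*(-1)/(7*65) = 2 - ⅐*47/65 = 2 - 47/455 = 863/455 ≈ 1.8967)
√(55 + B)*E(-1*(-1)) = √(55 + 863/455)*(-14/3) = √(25888/455)*(-14/3) = (4*√736190/455)*(-14/3) = -8*√736190/195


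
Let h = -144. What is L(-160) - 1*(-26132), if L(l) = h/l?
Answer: 261329/10 ≈ 26133.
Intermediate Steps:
L(l) = -144/l
L(-160) - 1*(-26132) = -144/(-160) - 1*(-26132) = -144*(-1/160) + 26132 = 9/10 + 26132 = 261329/10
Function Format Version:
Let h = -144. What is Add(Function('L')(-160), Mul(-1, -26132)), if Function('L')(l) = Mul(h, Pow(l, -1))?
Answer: Rational(261329, 10) ≈ 26133.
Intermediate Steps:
Function('L')(l) = Mul(-144, Pow(l, -1))
Add(Function('L')(-160), Mul(-1, -26132)) = Add(Mul(-144, Pow(-160, -1)), Mul(-1, -26132)) = Add(Mul(-144, Rational(-1, 160)), 26132) = Add(Rational(9, 10), 26132) = Rational(261329, 10)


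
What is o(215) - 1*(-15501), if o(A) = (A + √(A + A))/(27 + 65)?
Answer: 1426307/92 + √430/92 ≈ 15504.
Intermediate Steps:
o(A) = A/92 + √2*√A/92 (o(A) = (A + √(2*A))/92 = (A + √2*√A)*(1/92) = A/92 + √2*√A/92)
o(215) - 1*(-15501) = ((1/92)*215 + √2*√215/92) - 1*(-15501) = (215/92 + √430/92) + 15501 = 1426307/92 + √430/92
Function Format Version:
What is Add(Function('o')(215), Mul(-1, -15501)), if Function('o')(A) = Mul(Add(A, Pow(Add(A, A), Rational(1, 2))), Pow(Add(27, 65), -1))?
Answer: Add(Rational(1426307, 92), Mul(Rational(1, 92), Pow(430, Rational(1, 2)))) ≈ 15504.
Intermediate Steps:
Function('o')(A) = Add(Mul(Rational(1, 92), A), Mul(Rational(1, 92), Pow(2, Rational(1, 2)), Pow(A, Rational(1, 2)))) (Function('o')(A) = Mul(Add(A, Pow(Mul(2, A), Rational(1, 2))), Pow(92, -1)) = Mul(Add(A, Mul(Pow(2, Rational(1, 2)), Pow(A, Rational(1, 2)))), Rational(1, 92)) = Add(Mul(Rational(1, 92), A), Mul(Rational(1, 92), Pow(2, Rational(1, 2)), Pow(A, Rational(1, 2)))))
Add(Function('o')(215), Mul(-1, -15501)) = Add(Add(Mul(Rational(1, 92), 215), Mul(Rational(1, 92), Pow(2, Rational(1, 2)), Pow(215, Rational(1, 2)))), Mul(-1, -15501)) = Add(Add(Rational(215, 92), Mul(Rational(1, 92), Pow(430, Rational(1, 2)))), 15501) = Add(Rational(1426307, 92), Mul(Rational(1, 92), Pow(430, Rational(1, 2))))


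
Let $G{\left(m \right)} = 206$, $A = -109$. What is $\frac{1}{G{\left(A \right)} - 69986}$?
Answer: $- \frac{1}{69780} \approx -1.4331 \cdot 10^{-5}$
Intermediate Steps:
$\frac{1}{G{\left(A \right)} - 69986} = \frac{1}{206 - 69986} = \frac{1}{-69780} = - \frac{1}{69780}$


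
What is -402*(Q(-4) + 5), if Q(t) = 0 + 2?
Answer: -2814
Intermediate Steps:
Q(t) = 2
-402*(Q(-4) + 5) = -402*(2 + 5) = -402*7 = -67*42 = -2814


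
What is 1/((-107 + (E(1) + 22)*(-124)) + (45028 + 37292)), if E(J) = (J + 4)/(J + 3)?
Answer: 1/79330 ≈ 1.2606e-5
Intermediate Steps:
E(J) = (4 + J)/(3 + J)
1/((-107 + (E(1) + 22)*(-124)) + (45028 + 37292)) = 1/((-107 + ((4 + 1)/(3 + 1) + 22)*(-124)) + (45028 + 37292)) = 1/((-107 + (5/4 + 22)*(-124)) + 82320) = 1/((-107 + (93/4)*(-124)) + 82320) = 1/((-107 - 2883) + 82320) = 1/(-2990 + 82320) = 1/79330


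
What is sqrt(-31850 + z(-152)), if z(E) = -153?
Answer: I*sqrt(32003) ≈ 178.89*I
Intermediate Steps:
sqrt(-31850 + z(-152)) = sqrt(-31850 - 153) = sqrt(-32003) = I*sqrt(32003)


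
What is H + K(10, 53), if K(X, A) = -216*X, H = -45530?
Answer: -47690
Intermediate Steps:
H + K(10, 53) = -45530 - 216*10 = -45530 - 2160 = -47690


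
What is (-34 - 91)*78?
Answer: -9750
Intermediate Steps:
(-34 - 91)*78 = -125*78 = -9750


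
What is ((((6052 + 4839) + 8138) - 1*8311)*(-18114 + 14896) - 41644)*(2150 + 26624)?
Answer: -993628602032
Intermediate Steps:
((((6052 + 4839) + 8138) - 1*8311)*(-18114 + 14896) - 41644)*(2150 + 26624) = (((10891 + 8138) - 8311)*(-3218) - 41644)*28774 = ((19029 - 8311)*(-3218) - 41644)*28774 = (10718*(-3218) - 41644)*28774 = (-34490524 - 41644)*28774 = -34532168*28774 = -993628602032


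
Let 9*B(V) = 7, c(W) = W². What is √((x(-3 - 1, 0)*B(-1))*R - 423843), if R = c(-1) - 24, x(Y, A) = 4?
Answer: I*√3815231/3 ≈ 651.09*I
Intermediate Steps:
R = -23 (R = (-1)² - 24 = 1 - 24 = -23)
B(V) = 7/9 (B(V) = (⅑)*7 = 7/9)
√((x(-3 - 1, 0)*B(-1))*R - 423843) = √((4*(7/9))*(-23) - 423843) = √((28/9)*(-23) - 423843) = √(-644/9 - 423843) = √(-3815231/9) = I*√3815231/3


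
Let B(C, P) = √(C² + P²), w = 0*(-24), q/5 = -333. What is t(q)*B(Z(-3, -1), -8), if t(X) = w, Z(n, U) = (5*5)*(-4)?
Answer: 0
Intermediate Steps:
q = -1665 (q = 5*(-333) = -1665)
Z(n, U) = -100 (Z(n, U) = 25*(-4) = -100)
w = 0
t(X) = 0
t(q)*B(Z(-3, -1), -8) = 0*√((-100)² + (-8)²) = 0*√(10000 + 64) = 0*√10064 = 0*(4*√629) = 0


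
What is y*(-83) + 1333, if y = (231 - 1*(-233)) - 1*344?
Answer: -8627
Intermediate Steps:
y = 120 (y = (231 + 233) - 344 = 464 - 344 = 120)
y*(-83) + 1333 = 120*(-83) + 1333 = -9960 + 1333 = -8627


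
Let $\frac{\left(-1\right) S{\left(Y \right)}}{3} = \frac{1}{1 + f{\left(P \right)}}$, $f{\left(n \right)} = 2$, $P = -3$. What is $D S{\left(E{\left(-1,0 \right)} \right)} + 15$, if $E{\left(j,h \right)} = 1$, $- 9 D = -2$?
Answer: $\frac{133}{9} \approx 14.778$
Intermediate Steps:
$D = \frac{2}{9}$ ($D = \left(- \frac{1}{9}\right) \left(-2\right) = \frac{2}{9} \approx 0.22222$)
$S{\left(Y \right)} = -1$ ($S{\left(Y \right)} = - \frac{3}{1 + 2} = - \frac{3}{3} = \left(-3\right) \frac{1}{3} = -1$)
$D S{\left(E{\left(-1,0 \right)} \right)} + 15 = \frac{2}{9} \left(-1\right) + 15 = - \frac{2}{9} + 15 = \frac{133}{9}$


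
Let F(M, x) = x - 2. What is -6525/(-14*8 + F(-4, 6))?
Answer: 725/12 ≈ 60.417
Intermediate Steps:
F(M, x) = -2 + x
-6525/(-14*8 + F(-4, 6)) = -6525/(-14*8 + (-2 + 6)) = -6525/(-112 + 4) = -6525/(-108) = -6525*(-1/108) = 725/12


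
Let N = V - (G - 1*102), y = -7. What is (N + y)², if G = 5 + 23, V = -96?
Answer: 841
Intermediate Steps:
G = 28
N = -22 (N = -96 - (28 - 1*102) = -96 - (28 - 102) = -96 - 1*(-74) = -96 + 74 = -22)
(N + y)² = (-22 - 7)² = (-29)² = 841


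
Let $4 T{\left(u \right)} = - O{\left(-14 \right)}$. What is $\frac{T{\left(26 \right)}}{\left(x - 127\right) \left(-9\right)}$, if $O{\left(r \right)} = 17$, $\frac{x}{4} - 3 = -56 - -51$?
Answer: $- \frac{17}{4860} \approx -0.0034979$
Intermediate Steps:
$x = -8$ ($x = 12 + 4 \left(-56 - -51\right) = 12 + 4 \left(-56 + 51\right) = 12 + 4 \left(-5\right) = 12 - 20 = -8$)
$T{\left(u \right)} = - \frac{17}{4}$ ($T{\left(u \right)} = \frac{\left(-1\right) 17}{4} = \frac{1}{4} \left(-17\right) = - \frac{17}{4}$)
$\frac{T{\left(26 \right)}}{\left(x - 127\right) \left(-9\right)} = - \frac{17}{4 \left(-8 - 127\right) \left(-9\right)} = - \frac{17}{4 \left(\left(-135\right) \left(-9\right)\right)} = - \frac{17}{4 \cdot 1215} = \left(- \frac{17}{4}\right) \frac{1}{1215} = - \frac{17}{4860}$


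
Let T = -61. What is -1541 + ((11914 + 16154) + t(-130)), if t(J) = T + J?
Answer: 26336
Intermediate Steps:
t(J) = -61 + J
-1541 + ((11914 + 16154) + t(-130)) = -1541 + ((11914 + 16154) + (-61 - 130)) = -1541 + (28068 - 191) = -1541 + 27877 = 26336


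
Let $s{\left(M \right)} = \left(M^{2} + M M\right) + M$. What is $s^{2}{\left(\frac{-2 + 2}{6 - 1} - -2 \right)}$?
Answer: $100$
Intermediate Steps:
$s{\left(M \right)} = M + 2 M^{2}$ ($s{\left(M \right)} = \left(M^{2} + M^{2}\right) + M = 2 M^{2} + M = M + 2 M^{2}$)
$s^{2}{\left(\frac{-2 + 2}{6 - 1} - -2 \right)} = \left(\left(\frac{-2 + 2}{6 - 1} - -2\right) \left(1 + 2 \left(\frac{-2 + 2}{6 - 1} - -2\right)\right)\right)^{2} = \left(\left(\frac{0}{5} + 2\right) \left(1 + 2 \left(\frac{0}{5} + 2\right)\right)\right)^{2} = \left(\left(0 \cdot \frac{1}{5} + 2\right) \left(1 + 2 \left(0 \cdot \frac{1}{5} + 2\right)\right)\right)^{2} = \left(\left(0 + 2\right) \left(1 + 2 \left(0 + 2\right)\right)\right)^{2} = \left(2 \left(1 + 2 \cdot 2\right)\right)^{2} = \left(2 \left(1 + 4\right)\right)^{2} = \left(2 \cdot 5\right)^{2} = 10^{2} = 100$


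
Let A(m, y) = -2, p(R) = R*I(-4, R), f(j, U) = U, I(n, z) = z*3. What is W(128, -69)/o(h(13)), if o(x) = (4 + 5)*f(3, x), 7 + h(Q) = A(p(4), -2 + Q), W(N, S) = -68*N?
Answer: 8704/81 ≈ 107.46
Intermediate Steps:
I(n, z) = 3*z
p(R) = 3*R² (p(R) = R*(3*R) = 3*R²)
h(Q) = -9 (h(Q) = -7 - 2 = -9)
o(x) = 9*x (o(x) = (4 + 5)*x = 9*x)
W(128, -69)/o(h(13)) = (-68*128)/((9*(-9))) = -8704/(-81) = -8704*(-1/81) = 8704/81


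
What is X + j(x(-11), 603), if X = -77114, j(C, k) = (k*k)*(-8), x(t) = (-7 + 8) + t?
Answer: -2985986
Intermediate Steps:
x(t) = 1 + t
j(C, k) = -8*k² (j(C, k) = k²*(-8) = -8*k²)
X + j(x(-11), 603) = -77114 - 8*603² = -77114 - 8*363609 = -77114 - 2908872 = -2985986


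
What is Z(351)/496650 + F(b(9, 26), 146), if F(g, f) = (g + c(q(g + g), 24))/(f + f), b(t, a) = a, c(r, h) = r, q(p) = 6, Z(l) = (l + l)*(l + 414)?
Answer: 1439213/1208515 ≈ 1.1909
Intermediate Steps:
Z(l) = 2*l*(414 + l) (Z(l) = (2*l)*(414 + l) = 2*l*(414 + l))
F(g, f) = (6 + g)/(2*f) (F(g, f) = (g + 6)/(f + f) = (6 + g)/((2*f)) = (6 + g)*(1/(2*f)) = (6 + g)/(2*f))
Z(351)/496650 + F(b(9, 26), 146) = (2*351*(414 + 351))/496650 + (1/2)*(6 + 26)/146 = (2*351*765)*(1/496650) + (1/2)*(1/146)*32 = 537030*(1/496650) + 8/73 = 17901/16555 + 8/73 = 1439213/1208515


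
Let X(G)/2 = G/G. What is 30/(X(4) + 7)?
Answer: 10/3 ≈ 3.3333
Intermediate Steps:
X(G) = 2 (X(G) = 2*(G/G) = 2*1 = 2)
30/(X(4) + 7) = 30/(2 + 7) = 30/9 = (⅑)*30 = 10/3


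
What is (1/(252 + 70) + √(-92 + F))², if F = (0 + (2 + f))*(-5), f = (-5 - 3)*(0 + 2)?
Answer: -2281047/103684 + I*√22/161 ≈ -22.0 + 0.029133*I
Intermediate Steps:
f = -16 (f = -8*2 = -16)
F = 70 (F = (0 + (2 - 16))*(-5) = (0 - 14)*(-5) = -14*(-5) = 70)
(1/(252 + 70) + √(-92 + F))² = (1/(252 + 70) + √(-92 + 70))² = (1/322 + √(-22))² = (1/322 + I*√22)²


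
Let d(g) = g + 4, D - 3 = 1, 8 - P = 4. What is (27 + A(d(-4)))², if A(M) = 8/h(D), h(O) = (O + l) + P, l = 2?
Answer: 19321/25 ≈ 772.84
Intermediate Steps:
P = 4 (P = 8 - 1*4 = 8 - 4 = 4)
D = 4 (D = 3 + 1 = 4)
d(g) = 4 + g
h(O) = 6 + O (h(O) = (O + 2) + 4 = (2 + O) + 4 = 6 + O)
A(M) = ⅘ (A(M) = 8/(6 + 4) = 8/10 = 8*(⅒) = ⅘)
(27 + A(d(-4)))² = (27 + ⅘)² = (139/5)² = 19321/25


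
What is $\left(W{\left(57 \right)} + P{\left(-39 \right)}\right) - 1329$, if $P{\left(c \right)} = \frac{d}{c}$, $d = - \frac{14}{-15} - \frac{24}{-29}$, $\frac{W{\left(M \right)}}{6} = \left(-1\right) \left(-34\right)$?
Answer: $- \frac{19086391}{16965} \approx -1125.0$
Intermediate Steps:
$W{\left(M \right)} = 204$ ($W{\left(M \right)} = 6 \left(\left(-1\right) \left(-34\right)\right) = 6 \cdot 34 = 204$)
$d = \frac{766}{435}$ ($d = \left(-14\right) \left(- \frac{1}{15}\right) - - \frac{24}{29} = \frac{14}{15} + \frac{24}{29} = \frac{766}{435} \approx 1.7609$)
$P{\left(c \right)} = \frac{766}{435 c}$
$\left(W{\left(57 \right)} + P{\left(-39 \right)}\right) - 1329 = \left(204 + \frac{766}{435 \left(-39\right)}\right) - 1329 = \left(204 + \frac{766}{435} \left(- \frac{1}{39}\right)\right) - 1329 = \left(204 - \frac{766}{16965}\right) - 1329 = \frac{3460094}{16965} - 1329 = - \frac{19086391}{16965}$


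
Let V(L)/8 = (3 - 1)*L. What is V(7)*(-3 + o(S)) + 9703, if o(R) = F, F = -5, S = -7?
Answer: 8807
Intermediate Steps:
o(R) = -5
V(L) = 16*L (V(L) = 8*((3 - 1)*L) = 8*(2*L) = 16*L)
V(7)*(-3 + o(S)) + 9703 = (16*7)*(-3 - 5) + 9703 = 112*(-8) + 9703 = -896 + 9703 = 8807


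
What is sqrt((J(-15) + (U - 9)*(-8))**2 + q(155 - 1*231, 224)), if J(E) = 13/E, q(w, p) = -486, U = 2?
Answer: sqrt(574579)/15 ≈ 50.534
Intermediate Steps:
sqrt((J(-15) + (U - 9)*(-8))**2 + q(155 - 1*231, 224)) = sqrt((13/(-15) + (2 - 9)*(-8))**2 - 486) = sqrt((13*(-1/15) - 7*(-8))**2 - 486) = sqrt((-13/15 + 56)**2 - 486) = sqrt((827/15)**2 - 486) = sqrt(683929/225 - 486) = sqrt(574579/225) = sqrt(574579)/15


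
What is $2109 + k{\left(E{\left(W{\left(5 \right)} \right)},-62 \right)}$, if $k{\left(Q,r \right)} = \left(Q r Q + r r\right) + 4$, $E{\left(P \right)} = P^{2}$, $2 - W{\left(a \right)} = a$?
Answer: $935$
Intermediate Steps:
$W{\left(a \right)} = 2 - a$
$k{\left(Q,r \right)} = 4 + r^{2} + r Q^{2}$ ($k{\left(Q,r \right)} = \left(r Q^{2} + r^{2}\right) + 4 = \left(r^{2} + r Q^{2}\right) + 4 = 4 + r^{2} + r Q^{2}$)
$2109 + k{\left(E{\left(W{\left(5 \right)} \right)},-62 \right)} = 2109 + \left(4 + \left(-62\right)^{2} - 62 \left(\left(2 - 5\right)^{2}\right)^{2}\right) = 2109 + \left(4 + 3844 - 62 \left(\left(2 - 5\right)^{2}\right)^{2}\right) = 2109 + \left(4 + 3844 - 62 \left(\left(-3\right)^{2}\right)^{2}\right) = 2109 + \left(4 + 3844 - 62 \cdot 9^{2}\right) = 2109 + \left(4 + 3844 - 5022\right) = 2109 - 1174 = 935$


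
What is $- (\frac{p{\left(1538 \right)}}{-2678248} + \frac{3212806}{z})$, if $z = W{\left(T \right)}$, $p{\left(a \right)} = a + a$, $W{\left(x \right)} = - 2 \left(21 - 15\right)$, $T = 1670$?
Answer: $\frac{268896602525}{1004343} \approx 2.6773 \cdot 10^{5}$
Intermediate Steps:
$W{\left(x \right)} = -12$ ($W{\left(x \right)} = \left(-2\right) 6 = -12$)
$p{\left(a \right)} = 2 a$
$z = -12$
$- (\frac{p{\left(1538 \right)}}{-2678248} + \frac{3212806}{z}) = - (\frac{2 \cdot 1538}{-2678248} + \frac{3212806}{-12}) = - (3076 \left(- \frac{1}{2678248}\right) + 3212806 \left(- \frac{1}{12}\right)) = - (- \frac{769}{669562} - \frac{1606403}{6}) = \left(-1\right) \left(- \frac{268896602525}{1004343}\right) = \frac{268896602525}{1004343}$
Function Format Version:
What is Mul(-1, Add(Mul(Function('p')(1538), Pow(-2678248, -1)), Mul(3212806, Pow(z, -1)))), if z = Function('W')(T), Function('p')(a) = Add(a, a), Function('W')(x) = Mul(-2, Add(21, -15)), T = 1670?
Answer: Rational(268896602525, 1004343) ≈ 2.6773e+5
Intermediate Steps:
Function('W')(x) = -12 (Function('W')(x) = Mul(-2, 6) = -12)
Function('p')(a) = Mul(2, a)
z = -12
Mul(-1, Add(Mul(Function('p')(1538), Pow(-2678248, -1)), Mul(3212806, Pow(z, -1)))) = Mul(-1, Add(Mul(Mul(2, 1538), Pow(-2678248, -1)), Mul(3212806, Pow(-12, -1)))) = Mul(-1, Add(Mul(3076, Rational(-1, 2678248)), Mul(3212806, Rational(-1, 12)))) = Mul(-1, Add(Rational(-769, 669562), Rational(-1606403, 6))) = Mul(-1, Rational(-268896602525, 1004343)) = Rational(268896602525, 1004343)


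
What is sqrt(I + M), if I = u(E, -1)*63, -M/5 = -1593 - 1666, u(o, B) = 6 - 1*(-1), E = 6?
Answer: 4*sqrt(1046) ≈ 129.37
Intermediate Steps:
u(o, B) = 7 (u(o, B) = 6 + 1 = 7)
M = 16295 (M = -5*(-1593 - 1666) = -5*(-3259) = 16295)
I = 441 (I = 7*63 = 441)
sqrt(I + M) = sqrt(441 + 16295) = sqrt(16736) = 4*sqrt(1046)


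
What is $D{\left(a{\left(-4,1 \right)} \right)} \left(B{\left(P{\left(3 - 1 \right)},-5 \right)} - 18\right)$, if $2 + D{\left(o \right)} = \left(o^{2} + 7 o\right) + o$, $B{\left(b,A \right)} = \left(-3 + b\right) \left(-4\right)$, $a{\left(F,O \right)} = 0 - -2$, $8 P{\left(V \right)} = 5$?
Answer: $-153$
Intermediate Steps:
$P{\left(V \right)} = \frac{5}{8}$ ($P{\left(V \right)} = \frac{1}{8} \cdot 5 = \frac{5}{8}$)
$a{\left(F,O \right)} = 2$ ($a{\left(F,O \right)} = 0 + 2 = 2$)
$B{\left(b,A \right)} = 12 - 4 b$
$D{\left(o \right)} = -2 + o^{2} + 8 o$ ($D{\left(o \right)} = -2 + \left(\left(o^{2} + 7 o\right) + o\right) = -2 + \left(o^{2} + 8 o\right) = -2 + o^{2} + 8 o$)
$D{\left(a{\left(-4,1 \right)} \right)} \left(B{\left(P{\left(3 - 1 \right)},-5 \right)} - 18\right) = \left(-2 + 2^{2} + 8 \cdot 2\right) \left(\left(12 - \frac{5}{2}\right) - 18\right) = \left(-2 + 4 + 16\right) \left(\left(12 - \frac{5}{2}\right) - 18\right) = 18 \left(\frac{19}{2} - 18\right) = 18 \left(- \frac{17}{2}\right) = -153$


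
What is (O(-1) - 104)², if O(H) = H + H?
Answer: 11236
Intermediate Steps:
O(H) = 2*H
(O(-1) - 104)² = (2*(-1) - 104)² = (-2 - 104)² = (-106)² = 11236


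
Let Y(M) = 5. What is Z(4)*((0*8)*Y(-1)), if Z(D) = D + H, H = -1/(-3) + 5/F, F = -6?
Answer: 0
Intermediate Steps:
H = -1/2 (H = -1/(-3) + 5/(-6) = -1*(-1/3) + 5*(-1/6) = 1/3 - 5/6 = -1/2 ≈ -0.50000)
Z(D) = -1/2 + D (Z(D) = D - 1/2 = -1/2 + D)
Z(4)*((0*8)*Y(-1)) = (-1/2 + 4)*((0*8)*5) = 7*(0*5)/2 = (7/2)*0 = 0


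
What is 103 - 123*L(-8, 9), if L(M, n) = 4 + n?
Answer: -1496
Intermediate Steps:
103 - 123*L(-8, 9) = 103 - 123*(4 + 9) = 103 - 123*13 = 103 - 1599 = -1496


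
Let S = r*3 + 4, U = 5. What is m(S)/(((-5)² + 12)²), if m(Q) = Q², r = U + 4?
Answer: 961/1369 ≈ 0.70197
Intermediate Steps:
r = 9 (r = 5 + 4 = 9)
S = 31 (S = 9*3 + 4 = 27 + 4 = 31)
m(S)/(((-5)² + 12)²) = 31²/(((-5)² + 12)²) = 961/((25 + 12)²) = 961/(37²) = 961/1369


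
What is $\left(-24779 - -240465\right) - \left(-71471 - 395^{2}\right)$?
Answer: $443182$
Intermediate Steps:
$\left(-24779 - -240465\right) - \left(-71471 - 395^{2}\right) = \left(-24779 + 240465\right) + \left(156025 + 71471\right) = 215686 + 227496 = 443182$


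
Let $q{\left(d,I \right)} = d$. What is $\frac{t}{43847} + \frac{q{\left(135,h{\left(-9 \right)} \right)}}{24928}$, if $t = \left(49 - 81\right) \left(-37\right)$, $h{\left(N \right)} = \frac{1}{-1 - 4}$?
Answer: $\frac{35434097}{1093018016} \approx 0.032419$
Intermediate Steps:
$h{\left(N \right)} = - \frac{1}{5}$ ($h{\left(N \right)} = \frac{1}{-5} = - \frac{1}{5}$)
$t = 1184$ ($t = \left(-32\right) \left(-37\right) = 1184$)
$\frac{t}{43847} + \frac{q{\left(135,h{\left(-9 \right)} \right)}}{24928} = \frac{1184}{43847} + \frac{135}{24928} = \frac{35434097}{1093018016}$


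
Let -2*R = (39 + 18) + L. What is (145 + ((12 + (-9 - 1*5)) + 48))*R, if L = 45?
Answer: -9741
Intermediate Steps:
R = -51 (R = -((39 + 18) + 45)/2 = -(57 + 45)/2 = -½*102 = -51)
(145 + ((12 + (-9 - 1*5)) + 48))*R = (145 + ((12 + (-9 - 1*5)) + 48))*(-51) = (145 + ((12 + (-9 - 5)) + 48))*(-51) = (145 + ((12 - 14) + 48))*(-51) = (145 + (-2 + 48))*(-51) = (145 + 46)*(-51) = 191*(-51) = -9741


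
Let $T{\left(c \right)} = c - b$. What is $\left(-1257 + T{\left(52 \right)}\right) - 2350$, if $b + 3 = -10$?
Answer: $-3542$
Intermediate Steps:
$b = -13$ ($b = -3 - 10 = -13$)
$T{\left(c \right)} = 13 + c$ ($T{\left(c \right)} = c - -13 = c + 13 = 13 + c$)
$\left(-1257 + T{\left(52 \right)}\right) - 2350 = \left(-1257 + \left(13 + 52\right)\right) - 2350 = \left(-1257 + 65\right) - 2350 = -1192 - 2350 = -3542$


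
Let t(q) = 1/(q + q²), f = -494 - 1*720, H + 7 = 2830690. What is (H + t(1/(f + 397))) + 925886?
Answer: 3064692815/816 ≈ 3.7558e+6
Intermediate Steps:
H = 2830683 (H = -7 + 2830690 = 2830683)
f = -1214 (f = -494 - 720 = -1214)
(H + t(1/(f + 397))) + 925886 = (2830683 + 1/((1/(-1214 + 397))*(1 + 1/(-1214 + 397)))) + 925886 = (2830683 + 1/((1/(-817))*(1 + 1/(-817)))) + 925886 = (2830683 + 1/((-1/817)*(1 - 1/817))) + 925886 = (2830683 - 817/816/817) + 925886 = (2830683 - 817*817/816) + 925886 = (2830683 - 667489/816) + 925886 = 2309169839/816 + 925886 = 3064692815/816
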